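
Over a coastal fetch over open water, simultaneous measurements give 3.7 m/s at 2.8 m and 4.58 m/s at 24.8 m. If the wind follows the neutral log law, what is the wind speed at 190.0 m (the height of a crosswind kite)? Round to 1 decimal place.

Log law: V ∝ ln(z/z₀). From the pair, with r = V₁/V₂ = 0.80786,
ln z₀ = (ln z₁ − r·ln z₂)/(1 − r) = (1.0296 − 0.80786×3.2108)/0.19214 = -8.1414 → z₀ = 0.0002912 m
V₃ = V₁ · ln(z₃/z₀)/ln(z₁/z₀) = 3.7 × 13.3885/9.1711 = 5.4015 m/s

5.4 m/s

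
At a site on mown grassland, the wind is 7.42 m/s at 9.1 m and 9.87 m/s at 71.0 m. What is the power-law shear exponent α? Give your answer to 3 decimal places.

α ≈ 0.139

Power law: V₂/V₁ = (z₂/z₁)^α ⇒ α = ln(V₂/V₁) / ln(z₂/z₁)
α = ln(9.87/7.42) / ln(71.0/9.1) = ln(1.3302) / ln(7.8022)
  = 0.28532 / 2.05441 = 0.13888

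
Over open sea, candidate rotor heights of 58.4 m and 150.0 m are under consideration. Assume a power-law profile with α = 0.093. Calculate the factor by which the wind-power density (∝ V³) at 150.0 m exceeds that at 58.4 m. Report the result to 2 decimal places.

1.30

Speed ratio: V_B/V_A = (z_B/z_A)^α = (150.0/58.4)^0.093 = (2.5685)^0.093 = 1.09169
Power-density ratio: P_B/P_A = (V_B/V_A)³ = (1.09169)³ = 1.30107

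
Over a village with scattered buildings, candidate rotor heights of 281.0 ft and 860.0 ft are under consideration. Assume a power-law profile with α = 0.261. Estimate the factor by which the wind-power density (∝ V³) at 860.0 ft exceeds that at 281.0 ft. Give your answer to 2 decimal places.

Speed ratio: V_B/V_A = (z_B/z_A)^α = (860.0/281.0)^0.261 = (3.0605)^0.261 = 1.33903
Power-density ratio: P_B/P_A = (V_B/V_A)³ = (1.33903)³ = 2.40091

2.40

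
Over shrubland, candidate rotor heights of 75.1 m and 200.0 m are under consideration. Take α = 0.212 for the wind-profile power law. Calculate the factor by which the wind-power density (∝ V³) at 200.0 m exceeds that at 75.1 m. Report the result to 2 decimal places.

1.86

Speed ratio: V_B/V_A = (z_B/z_A)^α = (200.0/75.1)^0.212 = (2.6631)^0.212 = 1.23079
Power-density ratio: P_B/P_A = (V_B/V_A)³ = (1.23079)³ = 1.86444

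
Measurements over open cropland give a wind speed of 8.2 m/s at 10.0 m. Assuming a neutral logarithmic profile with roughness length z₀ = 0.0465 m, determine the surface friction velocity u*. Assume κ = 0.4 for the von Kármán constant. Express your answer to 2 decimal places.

Log law: V(z) = (u*/κ) · ln(z/z₀) ⇒ u* = κ · V / ln(z/z₀)
u* = 0.4 × 8.2 / ln(10.0/0.0465) = 0.4 × 8.2 / 5.3709
   = 3.2800 / 5.3709 = 0.6107 m/s

u* ≈ 0.61 m/s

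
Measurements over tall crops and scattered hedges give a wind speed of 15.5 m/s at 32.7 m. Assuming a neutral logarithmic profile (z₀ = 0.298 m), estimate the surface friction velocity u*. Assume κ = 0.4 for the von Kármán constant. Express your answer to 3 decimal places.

u* ≈ 1.320 m/s

Log law: V(z) = (u*/κ) · ln(z/z₀) ⇒ u* = κ · V / ln(z/z₀)
u* = 0.4 × 15.5 / ln(32.7/0.298) = 0.4 × 15.5 / 4.6980
   = 6.2000 / 4.6980 = 1.3197 m/s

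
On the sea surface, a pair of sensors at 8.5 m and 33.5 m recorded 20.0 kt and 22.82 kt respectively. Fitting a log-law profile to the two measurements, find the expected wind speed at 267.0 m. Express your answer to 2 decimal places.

27.09 kt

Log law: V ∝ ln(z/z₀). From the pair, with r = V₁/V₂ = 0.87642,
ln z₀ = (ln z₁ − r·ln z₂)/(1 − r) = (2.1401 − 0.87642×3.5115)/0.12358 = -7.5867 → z₀ = 0.0005071 m
V₃ = V₁ · ln(z₃/z₀)/ln(z₁/z₀) = 20.0 × 13.1740/9.7268 = 27.0880 kt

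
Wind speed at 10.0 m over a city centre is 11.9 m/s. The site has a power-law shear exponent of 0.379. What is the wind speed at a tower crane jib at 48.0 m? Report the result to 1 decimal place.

Power-law profile: V₂ = V₁ · (z₂/z₁)^α
V₂ = 11.9 × (48.0/10.0)^0.379 = 11.9 × (4.8000)^0.379
    = 11.9 × 1.8121 = 21.5644 m/s

21.6 m/s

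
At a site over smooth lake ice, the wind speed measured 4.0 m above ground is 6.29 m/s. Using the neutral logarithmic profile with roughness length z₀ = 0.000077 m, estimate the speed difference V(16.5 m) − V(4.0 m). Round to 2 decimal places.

0.82 m/s

Log law: V₂ = V₁ · ln(z₂/z₀)/ln(z₁/z₀) = 6.29 × 12.2751/10.8580 = 7.1109 m/s
ΔV = 7.1109 − 6.29 = 0.8209 m/s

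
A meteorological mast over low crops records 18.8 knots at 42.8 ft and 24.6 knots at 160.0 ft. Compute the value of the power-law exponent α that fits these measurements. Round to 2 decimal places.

Power law: V₂/V₁ = (z₂/z₁)^α ⇒ α = ln(V₂/V₁) / ln(z₂/z₁)
α = ln(24.6/18.8) / ln(160.0/42.8) = ln(1.3085) / ln(3.7383)
  = 0.26889 / 1.31864 = 0.20391

α ≈ 0.20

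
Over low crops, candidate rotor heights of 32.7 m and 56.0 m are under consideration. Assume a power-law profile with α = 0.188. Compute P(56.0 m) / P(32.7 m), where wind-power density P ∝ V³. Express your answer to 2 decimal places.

1.35

Speed ratio: V_B/V_A = (z_B/z_A)^α = (56.0/32.7)^0.188 = (1.7125)^0.188 = 1.10643
Power-density ratio: P_B/P_A = (V_B/V_A)³ = (1.10643)³ = 1.35448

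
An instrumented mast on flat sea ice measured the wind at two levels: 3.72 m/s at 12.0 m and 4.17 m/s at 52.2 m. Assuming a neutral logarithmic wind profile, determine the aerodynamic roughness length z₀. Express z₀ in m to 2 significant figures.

z₀ ≈ 0.000063 m

Log law: V(z) ∝ ln(z/z₀). With r = V₁/V₂ = 3.72/4.17 = 0.89209,
r · ln(z₂/z₀) = ln(z₁/z₀) ⇒ ln z₀ = (ln z₁ − r·ln z₂)/(1 − r)
ln z₀ = (2.48491 − 0.89209×3.95508) / 0.10791 = -9.6685
z₀ = exp(-9.6685) = 0.00006324 m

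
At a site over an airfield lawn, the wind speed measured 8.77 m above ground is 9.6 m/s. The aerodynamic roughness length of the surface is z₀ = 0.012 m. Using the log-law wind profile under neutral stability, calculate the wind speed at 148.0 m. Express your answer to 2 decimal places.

Log law: V(z) ∝ ln(z/z₀), so V₂/V₁ = ln(z₂/z₀) / ln(z₁/z₀).
ln(148.0/0.012) = 9.4201, ln(8.77/0.012) = 6.5942
V₂ = 9.6 × 9.4201/6.5942 = 9.6 × 1.4285 = 13.7140 m/s

13.71 m/s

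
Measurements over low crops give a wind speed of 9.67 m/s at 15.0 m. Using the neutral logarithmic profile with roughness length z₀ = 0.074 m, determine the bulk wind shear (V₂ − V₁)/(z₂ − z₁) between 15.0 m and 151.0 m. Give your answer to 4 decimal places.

Log law: V₂ = V₁ · ln(z₂/z₀)/ln(z₁/z₀) = 9.67 × 7.6210/5.3117 = 13.8739 m/s
ΔV/Δz = (13.8739 − 9.67)/(151.0 − 15.0) = 4.2039/136.0000 = 0.03091 m/s/m

0.0309 m/s/m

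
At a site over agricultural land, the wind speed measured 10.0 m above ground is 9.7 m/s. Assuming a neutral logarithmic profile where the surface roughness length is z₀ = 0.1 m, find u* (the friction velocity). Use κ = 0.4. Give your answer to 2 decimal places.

Log law: V(z) = (u*/κ) · ln(z/z₀) ⇒ u* = κ · V / ln(z/z₀)
u* = 0.4 × 9.7 / ln(10.0/0.1) = 0.4 × 9.7 / 4.6052
   = 3.8800 / 4.6052 = 0.8425 m/s

u* ≈ 0.84 m/s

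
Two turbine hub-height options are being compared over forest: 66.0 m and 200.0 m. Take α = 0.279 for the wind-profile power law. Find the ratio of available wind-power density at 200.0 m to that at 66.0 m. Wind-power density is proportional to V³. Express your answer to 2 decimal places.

2.53

Speed ratio: V_B/V_A = (z_B/z_A)^α = (200.0/66.0)^0.279 = (3.0303)^0.279 = 1.36249
Power-density ratio: P_B/P_A = (V_B/V_A)³ = (1.36249)³ = 2.52932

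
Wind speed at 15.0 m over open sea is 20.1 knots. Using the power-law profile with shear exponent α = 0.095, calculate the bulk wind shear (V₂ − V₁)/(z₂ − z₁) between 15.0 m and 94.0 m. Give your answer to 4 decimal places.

0.0485 knots/m

Power law: V₂ = V₁ · (z₂/z₁)^α = 20.1 × (6.2667)^0.095 = 23.9284 knots
ΔV/Δz = (23.9284 − 20.1)/(94.0 − 15.0) = 3.8284/79.0000 = 0.04846 knots/m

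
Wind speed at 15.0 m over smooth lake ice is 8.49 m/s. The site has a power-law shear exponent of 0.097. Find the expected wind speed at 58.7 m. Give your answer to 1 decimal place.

9.7 m/s

Power-law profile: V₂ = V₁ · (z₂/z₁)^α
V₂ = 8.49 × (58.7/15.0)^0.097 = 8.49 × (3.9133)^0.097
    = 8.49 × 1.1415 = 9.6914 m/s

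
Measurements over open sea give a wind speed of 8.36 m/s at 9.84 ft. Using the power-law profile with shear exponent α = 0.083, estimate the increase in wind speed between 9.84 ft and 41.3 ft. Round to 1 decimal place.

Power law: V₂ = V₁ · (z₂/z₁)^α = 8.36 × (4.1972)^0.083 = 9.4170 m/s
ΔV = 9.4170 − 8.36 = 1.0570 m/s

1.1 m/s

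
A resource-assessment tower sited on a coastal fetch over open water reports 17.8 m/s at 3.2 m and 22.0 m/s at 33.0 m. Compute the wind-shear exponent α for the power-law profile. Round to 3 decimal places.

Power law: V₂/V₁ = (z₂/z₁)^α ⇒ α = ln(V₂/V₁) / ln(z₂/z₁)
α = ln(22.0/17.8) / ln(33.0/3.2) = ln(1.2360) / ln(10.3125)
  = 0.21184 / 2.33336 = 0.09079

α ≈ 0.091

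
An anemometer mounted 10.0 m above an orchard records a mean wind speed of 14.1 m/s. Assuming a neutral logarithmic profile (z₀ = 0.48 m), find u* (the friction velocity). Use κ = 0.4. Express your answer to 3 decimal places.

u* ≈ 1.857 m/s

Log law: V(z) = (u*/κ) · ln(z/z₀) ⇒ u* = κ · V / ln(z/z₀)
u* = 0.4 × 14.1 / ln(10.0/0.48) = 0.4 × 14.1 / 3.0366
   = 5.6400 / 3.0366 = 1.8574 m/s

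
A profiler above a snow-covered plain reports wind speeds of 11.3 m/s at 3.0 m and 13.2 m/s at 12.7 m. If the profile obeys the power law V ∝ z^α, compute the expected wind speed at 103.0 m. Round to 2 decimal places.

16.54 m/s

First find α: α = ln(V₂/V₁)/ln(z₂/z₁) = ln(13.2/11.3)/ln(12.7/3.0) = 0.15541/1.44299 = 0.1077
Extrapolate from 12.7 m to 103.0 m: V₃ = 13.2 × (103.0/12.7)^0.1077 = 13.2 × 1.2529 = 16.5379 m/s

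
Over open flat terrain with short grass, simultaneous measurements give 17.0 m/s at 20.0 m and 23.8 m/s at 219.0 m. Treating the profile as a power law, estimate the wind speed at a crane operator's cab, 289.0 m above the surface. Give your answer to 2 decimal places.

24.75 m/s

First find α: α = ln(V₂/V₁)/ln(z₂/z₁) = ln(23.8/17.0)/ln(219.0/20.0) = 0.33647/2.39334 = 0.1406
Extrapolate from 219.0 m to 289.0 m: V₃ = 23.8 × (289.0/219.0)^0.1406 = 23.8 × 1.0398 = 24.7464 m/s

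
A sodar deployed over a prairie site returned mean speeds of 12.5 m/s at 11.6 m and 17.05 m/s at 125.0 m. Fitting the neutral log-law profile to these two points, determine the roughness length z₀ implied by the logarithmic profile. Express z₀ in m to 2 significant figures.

Log law: V(z) ∝ ln(z/z₀). With r = V₁/V₂ = 12.5/17.05 = 0.73314,
r · ln(z₂/z₀) = ln(z₁/z₀) ⇒ ln z₀ = (ln z₁ − r·ln z₂)/(1 − r)
ln z₀ = (2.45101 − 0.73314×4.82831) / 0.26686 = -4.0801
z₀ = exp(-4.0801) = 0.01691 m

z₀ ≈ 0.017 m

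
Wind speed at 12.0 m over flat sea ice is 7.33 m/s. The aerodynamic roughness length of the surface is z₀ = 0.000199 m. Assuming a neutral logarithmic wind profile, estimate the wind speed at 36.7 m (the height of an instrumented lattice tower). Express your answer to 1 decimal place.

Log law: V(z) ∝ ln(z/z₀), so V₂/V₁ = ln(z₂/z₀) / ln(z₁/z₀).
ln(36.7/0.000199) = 12.1250, ln(12.0/0.000199) = 11.0071
V₂ = 7.33 × 12.1250/11.0071 = 7.33 × 1.1016 = 8.0744 m/s

8.1 m/s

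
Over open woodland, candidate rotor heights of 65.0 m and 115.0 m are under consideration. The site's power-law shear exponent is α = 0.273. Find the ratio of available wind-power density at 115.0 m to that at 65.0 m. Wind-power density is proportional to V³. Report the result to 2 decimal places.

Speed ratio: V_B/V_A = (z_B/z_A)^α = (115.0/65.0)^0.273 = (1.7692)^0.273 = 1.16854
Power-density ratio: P_B/P_A = (V_B/V_A)³ = (1.16854)³ = 1.59564

1.60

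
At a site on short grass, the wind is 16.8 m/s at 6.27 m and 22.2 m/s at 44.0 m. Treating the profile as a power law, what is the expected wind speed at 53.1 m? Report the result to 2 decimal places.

First find α: α = ln(V₂/V₁)/ln(z₂/z₁) = ln(22.2/16.8)/ln(44.0/6.27) = 0.27871/1.94841 = 0.1430
Extrapolate from 44.0 m to 53.1 m: V₃ = 22.2 × (53.1/44.0)^0.1430 = 22.2 × 1.0273 = 22.8051 m/s

22.81 m/s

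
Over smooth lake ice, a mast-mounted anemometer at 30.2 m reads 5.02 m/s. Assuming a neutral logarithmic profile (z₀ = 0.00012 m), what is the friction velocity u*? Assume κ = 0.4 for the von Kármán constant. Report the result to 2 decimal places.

Log law: V(z) = (u*/κ) · ln(z/z₀) ⇒ u* = κ · V / ln(z/z₀)
u* = 0.4 × 5.02 / ln(30.2/0.00012) = 0.4 × 5.02 / 12.4359
   = 2.0080 / 12.4359 = 0.1615 m/s

u* ≈ 0.16 m/s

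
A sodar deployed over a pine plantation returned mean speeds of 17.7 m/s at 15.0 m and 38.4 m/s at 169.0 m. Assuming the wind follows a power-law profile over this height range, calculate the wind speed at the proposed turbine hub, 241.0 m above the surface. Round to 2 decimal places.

First find α: α = ln(V₂/V₁)/ln(z₂/z₁) = ln(38.4/17.7)/ln(169.0/15.0) = 0.77449/2.42185 = 0.3198
Extrapolate from 169.0 m to 241.0 m: V₃ = 38.4 × (241.0/169.0)^0.3198 = 38.4 × 1.1202 = 43.0151 m/s

43.02 m/s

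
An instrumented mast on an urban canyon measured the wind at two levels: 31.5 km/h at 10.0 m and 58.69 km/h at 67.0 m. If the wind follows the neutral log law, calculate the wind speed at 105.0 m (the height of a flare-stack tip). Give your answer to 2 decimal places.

Log law: V ∝ ln(z/z₀). From the pair, with r = V₁/V₂ = 0.53672,
ln z₀ = (ln z₁ − r·ln z₂)/(1 − r) = (2.3026 − 0.53672×4.2047)/0.46328 = 0.0990 → z₀ = 1.104 m
V₃ = V₁ · ln(z₃/z₀)/ln(z₁/z₀) = 31.5 × 4.5550/2.2036 = 65.1121 km/h

65.11 km/h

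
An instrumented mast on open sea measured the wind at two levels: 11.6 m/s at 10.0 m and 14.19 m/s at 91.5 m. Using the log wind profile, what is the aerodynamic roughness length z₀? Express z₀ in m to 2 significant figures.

z₀ ≈ 0.00049 m

Log law: V(z) ∝ ln(z/z₀). With r = V₁/V₂ = 11.6/14.19 = 0.81748,
r · ln(z₂/z₀) = ln(z₁/z₀) ⇒ ln z₀ = (ln z₁ − r·ln z₂)/(1 − r)
ln z₀ = (2.30259 − 0.81748×4.51634) / 0.18252 = -7.6123
z₀ = exp(-7.6123) = 0.0004943 m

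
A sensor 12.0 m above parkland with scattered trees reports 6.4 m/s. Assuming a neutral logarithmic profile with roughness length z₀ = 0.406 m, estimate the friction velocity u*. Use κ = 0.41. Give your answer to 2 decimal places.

u* ≈ 0.77 m/s

Log law: V(z) = (u*/κ) · ln(z/z₀) ⇒ u* = κ · V / ln(z/z₀)
u* = 0.41 × 6.4 / ln(12.0/0.406) = 0.41 × 6.4 / 3.3863
   = 2.6240 / 3.3863 = 0.7749 m/s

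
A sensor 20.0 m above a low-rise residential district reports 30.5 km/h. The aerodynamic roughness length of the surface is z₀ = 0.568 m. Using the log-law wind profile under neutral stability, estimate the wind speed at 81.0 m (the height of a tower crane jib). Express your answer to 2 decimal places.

42.48 km/h

Log law: V(z) ∝ ln(z/z₀), so V₂/V₁ = ln(z₂/z₀) / ln(z₁/z₀).
ln(81.0/0.568) = 4.9601, ln(20.0/0.568) = 3.5614
V₂ = 30.5 × 4.9601/3.5614 = 30.5 × 1.3927 = 42.4788 km/h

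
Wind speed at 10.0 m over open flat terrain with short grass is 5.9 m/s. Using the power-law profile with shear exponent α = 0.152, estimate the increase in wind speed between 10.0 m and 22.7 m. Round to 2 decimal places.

Power law: V₂ = V₁ · (z₂/z₁)^α = 5.9 × (2.2700)^0.152 = 6.6829 m/s
ΔV = 6.6829 − 5.9 = 0.7829 m/s

0.78 m/s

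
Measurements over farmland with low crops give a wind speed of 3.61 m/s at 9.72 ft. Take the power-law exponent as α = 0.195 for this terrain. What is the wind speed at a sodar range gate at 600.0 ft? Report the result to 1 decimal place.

8.1 m/s

Power-law profile: V₂ = V₁ · (z₂/z₁)^α
V₂ = 3.61 × (600.0/9.72)^0.195 = 3.61 × (61.7284)^0.195
    = 3.61 × 2.2343 = 8.0659 m/s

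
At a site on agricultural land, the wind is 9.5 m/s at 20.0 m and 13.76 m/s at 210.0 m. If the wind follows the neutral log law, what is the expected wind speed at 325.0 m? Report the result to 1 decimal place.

Log law: V ∝ ln(z/z₀). From the pair, with r = V₁/V₂ = 0.69041,
ln z₀ = (ln z₁ − r·ln z₂)/(1 − r) = (2.9957 − 0.69041×5.3471)/0.30959 = -2.2479 → z₀ = 0.1056 m
V₃ = V₁ · ln(z₃/z₀)/ln(z₁/z₀) = 9.5 × 8.0318/5.2437 = 14.5512 m/s

14.6 m/s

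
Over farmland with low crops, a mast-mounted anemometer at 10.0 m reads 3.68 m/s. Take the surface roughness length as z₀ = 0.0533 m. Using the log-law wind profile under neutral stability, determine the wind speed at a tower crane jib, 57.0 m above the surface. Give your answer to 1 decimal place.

Log law: V(z) ∝ ln(z/z₀), so V₂/V₁ = ln(z₂/z₀) / ln(z₁/z₀).
ln(57.0/0.0533) = 6.9749, ln(10.0/0.0533) = 5.2344
V₂ = 3.68 × 6.9749/5.2344 = 3.68 × 1.3325 = 4.9036 m/s

4.9 m/s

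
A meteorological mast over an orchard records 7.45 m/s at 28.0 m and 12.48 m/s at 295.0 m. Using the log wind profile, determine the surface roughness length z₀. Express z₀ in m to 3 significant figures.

Log law: V(z) ∝ ln(z/z₀). With r = V₁/V₂ = 7.45/12.48 = 0.59696,
r · ln(z₂/z₀) = ln(z₁/z₀) ⇒ ln z₀ = (ln z₁ − r·ln z₂)/(1 − r)
ln z₀ = (3.33220 − 0.59696×5.68698) / 0.40304 = -0.1555
z₀ = exp(-0.1555) = 0.8560 m

z₀ ≈ 0.856 m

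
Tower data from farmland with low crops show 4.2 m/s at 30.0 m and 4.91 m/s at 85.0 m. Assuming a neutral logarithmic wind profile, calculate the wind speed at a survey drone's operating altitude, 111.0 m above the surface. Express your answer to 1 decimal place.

5.1 m/s

Log law: V ∝ ln(z/z₀). From the pair, with r = V₁/V₂ = 0.85540,
ln z₀ = (ln z₁ − r·ln z₂)/(1 − r) = (3.4012 − 0.85540×4.4427)/0.14460 = -2.7595 → z₀ = 0.06332 m
V₃ = V₁ · ln(z₃/z₀)/ln(z₁/z₀) = 4.2 × 7.4690/6.1607 = 5.0919 m/s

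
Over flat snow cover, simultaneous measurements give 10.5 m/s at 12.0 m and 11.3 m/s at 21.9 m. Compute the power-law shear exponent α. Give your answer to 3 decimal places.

Power law: V₂/V₁ = (z₂/z₁)^α ⇒ α = ln(V₂/V₁) / ln(z₂/z₁)
α = ln(11.3/10.5) / ln(21.9/12.0) = ln(1.0762) / ln(1.8250)
  = 0.07343 / 0.60158 = 0.12206

α ≈ 0.122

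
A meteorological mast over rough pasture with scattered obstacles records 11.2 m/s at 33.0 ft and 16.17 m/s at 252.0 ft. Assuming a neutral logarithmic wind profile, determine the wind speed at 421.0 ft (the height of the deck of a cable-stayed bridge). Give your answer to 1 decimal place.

Log law: V ∝ ln(z/z₀). From the pair, with r = V₁/V₂ = 0.69264,
ln z₀ = (ln z₁ − r·ln z₂)/(1 − r) = (3.4965 − 0.69264×5.5294)/0.30736 = -1.0847 → z₀ = 0.3380 ft
V₃ = V₁ · ln(z₃/z₀)/ln(z₁/z₀) = 11.2 × 7.1274/4.5812 = 17.4247 m/s

17.4 m/s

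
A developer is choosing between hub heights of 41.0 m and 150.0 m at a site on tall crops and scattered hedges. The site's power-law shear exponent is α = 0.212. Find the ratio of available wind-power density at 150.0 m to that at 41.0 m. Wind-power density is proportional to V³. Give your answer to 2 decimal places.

2.28

Speed ratio: V_B/V_A = (z_B/z_A)^α = (150.0/41.0)^0.212 = (3.6585)^0.212 = 1.31650
Power-density ratio: P_B/P_A = (V_B/V_A)³ = (1.31650)³ = 2.28173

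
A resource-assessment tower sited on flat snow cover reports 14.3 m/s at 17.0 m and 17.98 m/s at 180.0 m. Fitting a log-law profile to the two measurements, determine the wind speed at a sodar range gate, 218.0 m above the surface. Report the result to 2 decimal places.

18.28 m/s

Log law: V ∝ ln(z/z₀). From the pair, with r = V₁/V₂ = 0.79533,
ln z₀ = (ln z₁ − r·ln z₂)/(1 − r) = (2.8332 − 0.79533×5.1930)/0.20467 = -6.3364 → z₀ = 0.001771 m
V₃ = V₁ · ln(z₃/z₀)/ln(z₁/z₀) = 14.3 × 11.7209/9.1697 = 18.2787 m/s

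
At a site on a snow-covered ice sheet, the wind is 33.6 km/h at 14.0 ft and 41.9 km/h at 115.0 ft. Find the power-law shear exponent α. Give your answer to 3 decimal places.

α ≈ 0.105

Power law: V₂/V₁ = (z₂/z₁)^α ⇒ α = ln(V₂/V₁) / ln(z₂/z₁)
α = ln(41.9/33.6) / ln(115.0/14.0) = ln(1.2470) / ln(8.2143)
  = 0.22076 / 2.10587 = 0.10483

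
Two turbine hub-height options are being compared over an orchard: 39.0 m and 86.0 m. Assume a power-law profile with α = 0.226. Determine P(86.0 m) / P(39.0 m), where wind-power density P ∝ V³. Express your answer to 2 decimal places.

1.71

Speed ratio: V_B/V_A = (z_B/z_A)^α = (86.0/39.0)^0.226 = (2.2051)^0.226 = 1.19568
Power-density ratio: P_B/P_A = (V_B/V_A)³ = (1.19568)³ = 1.70942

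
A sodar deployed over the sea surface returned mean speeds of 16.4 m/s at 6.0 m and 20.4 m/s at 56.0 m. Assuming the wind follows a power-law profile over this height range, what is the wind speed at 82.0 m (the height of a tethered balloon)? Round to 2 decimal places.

First find α: α = ln(V₂/V₁)/ln(z₂/z₁) = ln(20.4/16.4)/ln(56.0/6.0) = 0.21825/2.23359 = 0.0977
Extrapolate from 56.0 m to 82.0 m: V₃ = 20.4 × (82.0/56.0)^0.0977 = 20.4 × 1.0380 = 21.1745 m/s

21.17 m/s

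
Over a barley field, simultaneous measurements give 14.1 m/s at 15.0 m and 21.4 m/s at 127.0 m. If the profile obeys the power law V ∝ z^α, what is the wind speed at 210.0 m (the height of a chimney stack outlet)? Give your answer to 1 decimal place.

23.6 m/s

First find α: α = ln(V₂/V₁)/ln(z₂/z₁) = ln(21.4/14.1)/ln(127.0/15.0) = 0.41722/2.13614 = 0.1953
Extrapolate from 127.0 m to 210.0 m: V₃ = 21.4 × (210.0/127.0)^0.1953 = 21.4 × 1.1032 = 23.6088 m/s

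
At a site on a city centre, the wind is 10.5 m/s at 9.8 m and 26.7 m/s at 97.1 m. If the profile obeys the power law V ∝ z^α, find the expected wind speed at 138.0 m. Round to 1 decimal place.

30.8 m/s

First find α: α = ln(V₂/V₁)/ln(z₂/z₁) = ln(26.7/10.5)/ln(97.1/9.8) = 0.93329/2.29336 = 0.4070
Extrapolate from 97.1 m to 138.0 m: V₃ = 26.7 × (138.0/97.1)^0.4070 = 26.7 × 1.1538 = 30.8061 m/s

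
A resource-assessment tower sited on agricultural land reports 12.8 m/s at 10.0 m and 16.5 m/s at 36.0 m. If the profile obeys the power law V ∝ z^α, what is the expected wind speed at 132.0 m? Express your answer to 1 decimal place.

First find α: α = ln(V₂/V₁)/ln(z₂/z₁) = ln(16.5/12.8)/ln(36.0/10.0) = 0.25392/1.28093 = 0.1982
Extrapolate from 36.0 m to 132.0 m: V₃ = 16.5 × (132.0/36.0)^0.1982 = 16.5 × 1.2938 = 21.3470 m/s

21.3 m/s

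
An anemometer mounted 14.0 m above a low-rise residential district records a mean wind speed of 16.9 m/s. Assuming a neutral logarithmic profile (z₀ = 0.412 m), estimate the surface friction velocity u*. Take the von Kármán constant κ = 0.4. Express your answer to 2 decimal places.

Log law: V(z) = (u*/κ) · ln(z/z₀) ⇒ u* = κ · V / ln(z/z₀)
u* = 0.4 × 16.9 / ln(14.0/0.412) = 0.4 × 16.9 / 3.5258
   = 6.7600 / 3.5258 = 1.9173 m/s

u* ≈ 1.92 m/s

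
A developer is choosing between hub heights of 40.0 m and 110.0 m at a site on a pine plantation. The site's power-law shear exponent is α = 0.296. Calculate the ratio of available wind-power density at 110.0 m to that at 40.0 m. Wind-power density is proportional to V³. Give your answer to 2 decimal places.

2.46

Speed ratio: V_B/V_A = (z_B/z_A)^α = (110.0/40.0)^0.296 = (2.7500)^0.296 = 1.34909
Power-density ratio: P_B/P_A = (V_B/V_A)³ = (1.34909)³ = 2.45543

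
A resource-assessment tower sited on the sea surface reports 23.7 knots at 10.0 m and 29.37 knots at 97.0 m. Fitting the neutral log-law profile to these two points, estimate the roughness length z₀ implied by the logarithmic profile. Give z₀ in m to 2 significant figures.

z₀ ≈ 0.00075 m

Log law: V(z) ∝ ln(z/z₀). With r = V₁/V₂ = 23.7/29.37 = 0.80695,
r · ln(z₂/z₀) = ln(z₁/z₀) ⇒ ln z₀ = (ln z₁ − r·ln z₂)/(1 − r)
ln z₀ = (2.30259 − 0.80695×4.57471) / 0.19305 = -7.1947
z₀ = exp(-7.1947) = 0.0007506 m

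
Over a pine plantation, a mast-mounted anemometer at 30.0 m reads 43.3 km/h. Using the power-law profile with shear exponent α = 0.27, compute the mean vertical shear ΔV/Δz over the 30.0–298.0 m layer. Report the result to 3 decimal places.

0.139 km/h/m

Power law: V₂ = V₁ · (z₂/z₁)^α = 43.3 × (9.9333)^0.27 = 80.4829 km/h
ΔV/Δz = (80.4829 − 43.3)/(298.0 − 30.0) = 37.1829/268.0000 = 0.13874 km/h/m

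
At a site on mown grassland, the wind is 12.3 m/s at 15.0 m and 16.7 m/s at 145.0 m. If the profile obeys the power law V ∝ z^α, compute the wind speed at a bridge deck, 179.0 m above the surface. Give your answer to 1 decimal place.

17.2 m/s

First find α: α = ln(V₂/V₁)/ln(z₂/z₁) = ln(16.7/12.3)/ln(145.0/15.0) = 0.30581/2.26868 = 0.1348
Extrapolate from 145.0 m to 179.0 m: V₃ = 16.7 × (179.0/145.0)^0.1348 = 16.7 × 1.0288 = 17.1810 m/s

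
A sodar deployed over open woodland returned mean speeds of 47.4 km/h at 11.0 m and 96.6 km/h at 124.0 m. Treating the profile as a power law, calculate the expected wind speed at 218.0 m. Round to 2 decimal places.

114.02 km/h

First find α: α = ln(V₂/V₁)/ln(z₂/z₁) = ln(96.6/47.4)/ln(124.0/11.0) = 0.71196/2.42239 = 0.2939
Extrapolate from 124.0 m to 218.0 m: V₃ = 96.6 × (218.0/124.0)^0.2939 = 96.6 × 1.1804 = 114.0236 km/h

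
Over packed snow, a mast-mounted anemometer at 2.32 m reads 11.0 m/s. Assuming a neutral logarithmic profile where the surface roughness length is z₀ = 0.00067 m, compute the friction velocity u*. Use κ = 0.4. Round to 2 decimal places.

u* ≈ 0.54 m/s

Log law: V(z) = (u*/κ) · ln(z/z₀) ⇒ u* = κ · V / ln(z/z₀)
u* = 0.4 × 11.0 / ln(2.32/0.00067) = 0.4 × 11.0 / 8.1498
   = 4.4000 / 8.1498 = 0.5399 m/s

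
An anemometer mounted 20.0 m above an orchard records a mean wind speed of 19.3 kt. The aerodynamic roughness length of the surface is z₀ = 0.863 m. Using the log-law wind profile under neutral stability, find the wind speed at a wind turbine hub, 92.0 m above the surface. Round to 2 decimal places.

Log law: V(z) ∝ ln(z/z₀), so V₂/V₁ = ln(z₂/z₀) / ln(z₁/z₀).
ln(92.0/0.863) = 4.6691, ln(20.0/0.863) = 3.1431
V₂ = 19.3 × 4.6691/3.1431 = 19.3 × 1.4855 = 28.6707 kt

28.67 kt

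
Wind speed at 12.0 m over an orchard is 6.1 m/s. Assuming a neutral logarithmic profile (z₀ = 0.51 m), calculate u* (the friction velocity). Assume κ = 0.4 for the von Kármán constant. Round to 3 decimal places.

Log law: V(z) = (u*/κ) · ln(z/z₀) ⇒ u* = κ · V / ln(z/z₀)
u* = 0.4 × 6.1 / ln(12.0/0.51) = 0.4 × 6.1 / 3.1583
   = 2.4400 / 3.1583 = 0.7726 m/s

u* ≈ 0.773 m/s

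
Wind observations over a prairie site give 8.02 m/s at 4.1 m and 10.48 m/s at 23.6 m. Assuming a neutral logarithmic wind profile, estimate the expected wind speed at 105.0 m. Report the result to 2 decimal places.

Log law: V ∝ ln(z/z₀). From the pair, with r = V₁/V₂ = 0.76527,
ln z₀ = (ln z₁ − r·ln z₂)/(1 − r) = (1.4110 − 0.76527×3.1612)/0.23473 = -4.2951 → z₀ = 0.01363 m
V₃ = V₁ · ln(z₃/z₀)/ln(z₁/z₀) = 8.02 × 8.9491/5.7061 = 12.5780 m/s

12.58 m/s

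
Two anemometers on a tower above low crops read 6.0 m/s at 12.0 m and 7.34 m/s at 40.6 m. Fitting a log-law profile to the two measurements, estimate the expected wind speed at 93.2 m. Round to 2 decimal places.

8.25 m/s

Log law: V ∝ ln(z/z₀). From the pair, with r = V₁/V₂ = 0.81744,
ln z₀ = (ln z₁ − r·ln z₂)/(1 − r) = (2.4849 − 0.81744×3.7038)/0.18256 = -2.9727 → z₀ = 0.05117 m
V₃ = V₁ · ln(z₃/z₀)/ln(z₁/z₀) = 6.0 × 7.5074/5.4576 = 8.2536 m/s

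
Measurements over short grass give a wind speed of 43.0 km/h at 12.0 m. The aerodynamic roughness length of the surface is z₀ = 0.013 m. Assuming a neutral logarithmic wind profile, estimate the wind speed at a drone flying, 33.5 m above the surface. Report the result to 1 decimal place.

Log law: V(z) ∝ ln(z/z₀), so V₂/V₁ = ln(z₂/z₀) / ln(z₁/z₀).
ln(33.5/0.013) = 7.8544, ln(12.0/0.013) = 6.8277
V₂ = 43.0 × 7.8544/6.8277 = 43.0 × 1.1504 = 49.4656 km/h

49.5 km/h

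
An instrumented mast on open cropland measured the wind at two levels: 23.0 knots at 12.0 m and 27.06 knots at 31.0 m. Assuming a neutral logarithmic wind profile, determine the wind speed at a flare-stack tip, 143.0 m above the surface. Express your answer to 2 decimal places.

Log law: V ∝ ln(z/z₀). From the pair, with r = V₁/V₂ = 0.84996,
ln z₀ = (ln z₁ − r·ln z₂)/(1 − r) = (2.4849 − 0.84996×3.4340)/0.15004 = -2.8917 → z₀ = 0.05548 m
V₃ = V₁ · ln(z₃/z₀)/ln(z₁/z₀) = 23.0 × 7.8545/5.3766 = 33.6002 knots

33.60 knots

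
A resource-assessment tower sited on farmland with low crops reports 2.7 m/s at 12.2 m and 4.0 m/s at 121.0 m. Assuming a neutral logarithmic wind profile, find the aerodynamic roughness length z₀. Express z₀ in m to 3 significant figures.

Log law: V(z) ∝ ln(z/z₀). With r = V₁/V₂ = 2.7/4.0 = 0.67500,
r · ln(z₂/z₀) = ln(z₁/z₀) ⇒ ln z₀ = (ln z₁ − r·ln z₂)/(1 − r)
ln z₀ = (2.50144 − 0.67500×4.79579) / 0.32500 = -2.2638
z₀ = exp(-2.2638) = 0.1040 m

z₀ ≈ 0.104 m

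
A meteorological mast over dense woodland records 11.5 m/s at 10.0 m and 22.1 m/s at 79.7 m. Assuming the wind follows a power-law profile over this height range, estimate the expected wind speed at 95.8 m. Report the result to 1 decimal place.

First find α: α = ln(V₂/V₁)/ln(z₂/z₁) = ln(22.1/11.5)/ln(79.7/10.0) = 0.65323/2.07568 = 0.3147
Extrapolate from 79.7 m to 95.8 m: V₃ = 22.1 × (95.8/79.7)^0.3147 = 22.1 × 1.0596 = 23.4174 m/s

23.4 m/s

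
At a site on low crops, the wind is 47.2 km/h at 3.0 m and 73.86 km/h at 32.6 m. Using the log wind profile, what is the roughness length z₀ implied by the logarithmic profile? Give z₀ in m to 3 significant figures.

z₀ ≈ 0.0439 m

Log law: V(z) ∝ ln(z/z₀). With r = V₁/V₂ = 47.2/73.86 = 0.63905,
r · ln(z₂/z₀) = ln(z₁/z₀) ⇒ ln z₀ = (ln z₁ − r·ln z₂)/(1 − r)
ln z₀ = (1.09861 − 0.63905×3.48431) / 0.36095 = -3.1251
z₀ = exp(-3.1251) = 0.04393 m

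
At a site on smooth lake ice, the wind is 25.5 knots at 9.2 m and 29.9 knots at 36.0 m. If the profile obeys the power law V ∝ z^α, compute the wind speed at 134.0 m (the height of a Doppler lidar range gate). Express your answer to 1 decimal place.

34.9 knots

First find α: α = ln(V₂/V₁)/ln(z₂/z₁) = ln(29.9/25.5)/ln(36.0/9.2) = 0.15918/1.36432 = 0.1167
Extrapolate from 36.0 m to 134.0 m: V₃ = 29.9 × (134.0/36.0)^0.1167 = 29.9 × 1.1657 = 34.8553 knots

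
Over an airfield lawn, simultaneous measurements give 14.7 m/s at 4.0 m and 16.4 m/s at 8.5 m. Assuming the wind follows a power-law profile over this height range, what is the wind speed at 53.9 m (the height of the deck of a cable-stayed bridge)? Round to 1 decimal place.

First find α: α = ln(V₂/V₁)/ln(z₂/z₁) = ln(16.4/14.7)/ln(8.5/4.0) = 0.10943/0.75377 = 0.1452
Extrapolate from 8.5 m to 53.9 m: V₃ = 16.4 × (53.9/8.5)^0.1452 = 16.4 × 1.3076 = 21.4439 m/s

21.4 m/s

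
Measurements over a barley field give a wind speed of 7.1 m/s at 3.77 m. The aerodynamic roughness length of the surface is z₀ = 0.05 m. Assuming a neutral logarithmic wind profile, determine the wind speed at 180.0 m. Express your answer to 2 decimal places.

Log law: V(z) ∝ ln(z/z₀), so V₂/V₁ = ln(z₂/z₀) / ln(z₁/z₀).
ln(180.0/0.05) = 8.1887, ln(3.77/0.05) = 4.3228
V₂ = 7.1 × 8.1887/4.3228 = 7.1 × 1.8943 = 13.4495 m/s

13.45 m/s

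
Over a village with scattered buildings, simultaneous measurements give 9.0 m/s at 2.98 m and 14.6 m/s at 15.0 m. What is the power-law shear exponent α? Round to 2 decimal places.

α ≈ 0.30

Power law: V₂/V₁ = (z₂/z₁)^α ⇒ α = ln(V₂/V₁) / ln(z₂/z₁)
α = ln(14.6/9.0) / ln(15.0/2.98) = ln(1.6222) / ln(5.0336)
  = 0.48380 / 1.61613 = 0.29936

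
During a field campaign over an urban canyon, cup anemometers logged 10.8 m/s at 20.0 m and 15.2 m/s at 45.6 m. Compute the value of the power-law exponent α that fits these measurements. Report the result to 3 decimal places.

α ≈ 0.415

Power law: V₂/V₁ = (z₂/z₁)^α ⇒ α = ln(V₂/V₁) / ln(z₂/z₁)
α = ln(15.2/10.8) / ln(45.6/20.0) = ln(1.4074) / ln(2.2800)
  = 0.34175 / 0.82418 = 0.41466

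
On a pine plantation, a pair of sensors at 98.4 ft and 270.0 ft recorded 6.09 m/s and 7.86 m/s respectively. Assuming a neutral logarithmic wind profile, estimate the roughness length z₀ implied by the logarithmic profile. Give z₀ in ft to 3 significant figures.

Log law: V(z) ∝ ln(z/z₀). With r = V₁/V₂ = 6.09/7.86 = 0.77481,
r · ln(z₂/z₀) = ln(z₁/z₀) ⇒ ln z₀ = (ln z₁ − r·ln z₂)/(1 − r)
ln z₀ = (4.58904 − 0.77481×5.59842) / 0.22519 = 1.1161
z₀ = exp(1.1161) = 3.053 ft

z₀ ≈ 3.05 ft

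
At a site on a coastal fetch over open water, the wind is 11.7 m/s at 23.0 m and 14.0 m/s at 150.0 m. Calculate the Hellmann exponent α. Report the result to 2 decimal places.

α ≈ 0.10

Power law: V₂/V₁ = (z₂/z₁)^α ⇒ α = ln(V₂/V₁) / ln(z₂/z₁)
α = ln(14.0/11.7) / ln(150.0/23.0) = ln(1.1966) / ln(6.5217)
  = 0.17947 / 1.87514 = 0.09571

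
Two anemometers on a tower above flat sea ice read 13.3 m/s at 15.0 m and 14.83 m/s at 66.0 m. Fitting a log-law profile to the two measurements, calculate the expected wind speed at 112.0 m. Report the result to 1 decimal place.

15.4 m/s

Log law: V ∝ ln(z/z₀). From the pair, with r = V₁/V₂ = 0.89683,
ln z₀ = (ln z₁ − r·ln z₂)/(1 − r) = (2.7081 − 0.89683×4.1897)/0.10317 = -10.1713 → z₀ = 0.00003825 m
V₃ = V₁ · ln(z₃/z₀)/ln(z₁/z₀) = 13.3 × 14.8898/12.8793 = 15.3761 m/s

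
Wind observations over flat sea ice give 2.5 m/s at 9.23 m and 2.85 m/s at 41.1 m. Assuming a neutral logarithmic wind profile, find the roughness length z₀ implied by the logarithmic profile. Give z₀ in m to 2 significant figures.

z₀ ≈ 0.00021 m

Log law: V(z) ∝ ln(z/z₀). With r = V₁/V₂ = 2.5/2.85 = 0.87719,
r · ln(z₂/z₀) = ln(z₁/z₀) ⇒ ln z₀ = (ln z₁ − r·ln z₂)/(1 − r)
ln z₀ = (2.22246 − 0.87719×3.71601) / 0.12281 = -8.4457
z₀ = exp(-8.4457) = 0.0002148 m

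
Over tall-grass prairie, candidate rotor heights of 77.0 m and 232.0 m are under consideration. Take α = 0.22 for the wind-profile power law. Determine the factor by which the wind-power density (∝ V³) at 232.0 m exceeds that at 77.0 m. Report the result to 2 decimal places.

Speed ratio: V_B/V_A = (z_B/z_A)^α = (232.0/77.0)^0.22 = (3.0130)^0.22 = 1.27462
Power-density ratio: P_B/P_A = (V_B/V_A)³ = (1.27462)³ = 2.07080

2.07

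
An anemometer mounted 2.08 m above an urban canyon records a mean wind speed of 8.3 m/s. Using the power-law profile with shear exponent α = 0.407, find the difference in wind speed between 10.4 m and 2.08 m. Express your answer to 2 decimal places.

7.68 m/s

Power law: V₂ = V₁ · (z₂/z₁)^α = 8.3 × (5.0000)^0.407 = 15.9793 m/s
ΔV = 15.9793 − 8.3 = 7.6793 m/s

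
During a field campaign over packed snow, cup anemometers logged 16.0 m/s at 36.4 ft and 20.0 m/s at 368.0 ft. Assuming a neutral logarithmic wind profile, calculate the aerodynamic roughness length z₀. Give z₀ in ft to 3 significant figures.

Log law: V(z) ∝ ln(z/z₀). With r = V₁/V₂ = 16.0/20.0 = 0.80000,
r · ln(z₂/z₀) = ln(z₁/z₀) ⇒ ln z₀ = (ln z₁ − r·ln z₂)/(1 − r)
ln z₀ = (3.59457 − 0.80000×5.90808) / 0.20000 = -5.6595
z₀ = exp(-5.6595) = 0.003484 ft

z₀ ≈ 0.00348 ft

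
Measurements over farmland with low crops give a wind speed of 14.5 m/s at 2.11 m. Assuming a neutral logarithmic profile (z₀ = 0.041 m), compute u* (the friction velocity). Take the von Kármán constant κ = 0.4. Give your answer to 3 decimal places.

u* ≈ 1.472 m/s

Log law: V(z) = (u*/κ) · ln(z/z₀) ⇒ u* = κ · V / ln(z/z₀)
u* = 0.4 × 14.5 / ln(2.11/0.041) = 0.4 × 14.5 / 3.9409
   = 5.8000 / 3.9409 = 1.4718 m/s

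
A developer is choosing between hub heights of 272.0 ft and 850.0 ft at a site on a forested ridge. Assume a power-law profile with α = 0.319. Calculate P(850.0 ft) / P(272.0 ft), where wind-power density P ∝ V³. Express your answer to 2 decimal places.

2.98

Speed ratio: V_B/V_A = (z_B/z_A)^α = (850.0/272.0)^0.319 = (3.1250)^0.319 = 1.43833
Power-density ratio: P_B/P_A = (V_B/V_A)³ = (1.43833)³ = 2.97558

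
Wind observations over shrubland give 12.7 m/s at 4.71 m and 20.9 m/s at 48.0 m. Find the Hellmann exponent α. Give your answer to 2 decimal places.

Power law: V₂/V₁ = (z₂/z₁)^α ⇒ α = ln(V₂/V₁) / ln(z₂/z₁)
α = ln(20.9/12.7) / ln(48.0/4.71) = ln(1.6457) / ln(10.1911)
  = 0.49815 / 2.32151 = 0.21458

α ≈ 0.21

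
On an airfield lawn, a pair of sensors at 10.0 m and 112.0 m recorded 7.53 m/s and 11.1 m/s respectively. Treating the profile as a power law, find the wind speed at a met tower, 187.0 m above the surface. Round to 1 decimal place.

First find α: α = ln(V₂/V₁)/ln(z₂/z₁) = ln(11.1/7.53)/ln(112.0/10.0) = 0.38805/2.41591 = 0.1606
Extrapolate from 112.0 m to 187.0 m: V₃ = 11.1 × (187.0/112.0)^0.1606 = 11.1 × 1.0858 = 12.0526 m/s

12.1 m/s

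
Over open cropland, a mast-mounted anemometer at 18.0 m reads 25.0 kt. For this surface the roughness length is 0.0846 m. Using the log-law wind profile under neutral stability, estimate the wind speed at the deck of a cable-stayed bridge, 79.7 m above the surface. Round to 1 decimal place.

31.9 kt

Log law: V(z) ∝ ln(z/z₀), so V₂/V₁ = ln(z₂/z₀) / ln(z₁/z₀).
ln(79.7/0.0846) = 6.8481, ln(18.0/0.0846) = 5.3602
V₂ = 25.0 × 6.8481/5.3602 = 25.0 × 1.2776 = 31.9396 kt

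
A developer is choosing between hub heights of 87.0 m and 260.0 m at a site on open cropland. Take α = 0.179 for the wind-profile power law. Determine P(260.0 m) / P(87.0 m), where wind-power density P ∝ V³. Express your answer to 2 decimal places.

1.80

Speed ratio: V_B/V_A = (z_B/z_A)^α = (260.0/87.0)^0.179 = (2.9885)^0.179 = 1.21648
Power-density ratio: P_B/P_A = (V_B/V_A)³ = (1.21648)³ = 1.80019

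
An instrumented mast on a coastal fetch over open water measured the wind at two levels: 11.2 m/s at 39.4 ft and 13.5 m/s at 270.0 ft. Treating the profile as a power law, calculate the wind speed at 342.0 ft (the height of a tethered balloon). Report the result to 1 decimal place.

First find α: α = ln(V₂/V₁)/ln(z₂/z₁) = ln(13.5/11.2)/ln(270.0/39.4) = 0.18678/1.92466 = 0.0970
Extrapolate from 270.0 ft to 342.0 ft: V₃ = 13.5 × (342.0/270.0)^0.0970 = 13.5 × 1.0232 = 13.8133 m/s

13.8 m/s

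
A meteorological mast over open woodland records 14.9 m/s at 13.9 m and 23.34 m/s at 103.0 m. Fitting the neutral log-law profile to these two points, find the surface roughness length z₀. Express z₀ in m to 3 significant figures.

Log law: V(z) ∝ ln(z/z₀). With r = V₁/V₂ = 14.9/23.34 = 0.63839,
r · ln(z₂/z₀) = ln(z₁/z₀) ⇒ ln z₀ = (ln z₁ − r·ln z₂)/(1 − r)
ln z₀ = (2.63189 − 0.63839×4.63473) / 0.36161 = -0.9039
z₀ = exp(-0.9039) = 0.4050 m

z₀ ≈ 0.405 m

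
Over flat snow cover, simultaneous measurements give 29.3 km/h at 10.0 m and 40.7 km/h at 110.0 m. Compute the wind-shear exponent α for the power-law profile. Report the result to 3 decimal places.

Power law: V₂/V₁ = (z₂/z₁)^α ⇒ α = ln(V₂/V₁) / ln(z₂/z₁)
α = ln(40.7/29.3) / ln(110.0/10.0) = ln(1.3891) / ln(11.0000)
  = 0.32864 / 2.39790 = 0.13705

α ≈ 0.137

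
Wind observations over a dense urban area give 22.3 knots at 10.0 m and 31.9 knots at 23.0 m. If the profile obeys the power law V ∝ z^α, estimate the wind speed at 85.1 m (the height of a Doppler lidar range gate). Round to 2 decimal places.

First find α: α = ln(V₂/V₁)/ln(z₂/z₁) = ln(31.9/22.3)/ln(23.0/10.0) = 0.35802/0.83291 = 0.4298
Extrapolate from 23.0 m to 85.1 m: V₃ = 31.9 × (85.1/23.0)^0.4298 = 31.9 × 1.7548 = 55.9793 knots

55.98 knots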